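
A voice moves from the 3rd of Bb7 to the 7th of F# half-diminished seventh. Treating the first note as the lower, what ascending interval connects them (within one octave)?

M2

The 3rd of Bb7 is D; the 7th of F# half-diminished seventh is E.
Counting 2 letters and 2 half steps from D gives a major second.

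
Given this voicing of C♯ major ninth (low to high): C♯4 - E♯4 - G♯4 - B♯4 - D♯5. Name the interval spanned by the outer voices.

The outer voices are C♯4 and D♯5.
C♯ up to D♯ spans 9 letter names and 14 semitones — a major ninth.

major ninth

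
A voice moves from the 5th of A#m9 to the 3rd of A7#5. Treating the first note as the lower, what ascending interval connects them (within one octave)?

m6

The 5th of A#m9 is E#; the 3rd of A7#5 is C#.
From E# to C#: 8 semitones over a sixth = minor.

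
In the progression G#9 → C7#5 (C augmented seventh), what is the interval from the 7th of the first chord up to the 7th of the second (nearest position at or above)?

The 7th of G#9 is F#; the 7th of C7#5 (C augmented seventh) is Bb.
F# up to Bb is 4 semitones, a half step narrower than a perfect fourth, so the interval is diminished.

diminished fourth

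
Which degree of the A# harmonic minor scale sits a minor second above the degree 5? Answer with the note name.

F#

The scale is A# B# C# D# E# F# G##.
The degree 5 is E#; a minor second above that is F# — scale degree 6.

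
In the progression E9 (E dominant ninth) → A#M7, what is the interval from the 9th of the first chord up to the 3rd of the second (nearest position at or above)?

augmented fifth

The 9th of E9 (E dominant ninth) is F#; the 3rd of A#M7 is C##.
F# up to C## is 8 semitones, a half step wider than a perfect fifth, so the interval is augmented.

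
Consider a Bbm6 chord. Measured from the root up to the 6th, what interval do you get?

Bbmin6 is spelled Bb, Db, F, G.
So we need the interval from Bb up to G.
Counting 6 letters and 9 half steps from Bb gives a major sixth.

major sixth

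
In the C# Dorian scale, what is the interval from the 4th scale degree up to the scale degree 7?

Spelling the C# Dorian scale: C# D# E F# G# A# B.
So we need the interval from F# up to B.
From F# to B is 5 semitones, exactly the perfect fourth.

perfect 4th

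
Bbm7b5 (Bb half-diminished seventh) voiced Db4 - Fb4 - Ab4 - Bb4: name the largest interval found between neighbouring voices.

Adjacent intervals: Db4→Fb4 = minor third; Fb4→Ab4 = major third; Ab4→Bb4 = major second.
The largest is Fb4 to Ab4, a major third (4 semitones).

M3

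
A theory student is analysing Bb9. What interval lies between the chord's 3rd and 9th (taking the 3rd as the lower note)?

minor seventh

The chord tones of Bb9 (Bb dominant ninth) are Bb D F Ab C.
3rd = D; 9th = C.
From D to C: 10 semitones over a seventh = minor.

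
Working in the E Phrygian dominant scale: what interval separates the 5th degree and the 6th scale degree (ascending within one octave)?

minor second

The scale runs E F G# A B C D.
That puts B below C.
2 letter names make it a second; at 1 semitone (a half step narrower than major) the quality is minor.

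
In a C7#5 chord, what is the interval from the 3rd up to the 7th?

The chord tones of C7#5 (C augmented seventh) are C-E-G♯-B♭.
That puts E below B♭.
5 letter names make it a fifth; at 6 semitones (a half step narrower than perfect) the quality is diminished.

diminished fifth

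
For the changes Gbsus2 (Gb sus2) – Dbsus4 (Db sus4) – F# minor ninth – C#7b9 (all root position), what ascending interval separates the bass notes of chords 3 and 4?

The roots are F# and C#.
F# up to C# spans 5 letter names and 7 semitones — a perfect fifth.

perfect fifth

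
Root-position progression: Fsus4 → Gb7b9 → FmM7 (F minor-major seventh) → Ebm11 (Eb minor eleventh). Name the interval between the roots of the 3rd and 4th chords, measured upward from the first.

minor 7th

The roots are F and Eb.
F up to Eb is 10 semitones, a half step narrower than a major seventh, so the interval is minor.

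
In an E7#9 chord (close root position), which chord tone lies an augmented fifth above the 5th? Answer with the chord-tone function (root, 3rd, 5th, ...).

Spelling the chord: E, G#, B, D, F##.
The 5th is B. An augmented fifth above B is F##.
F## is the chord's 9th.

9th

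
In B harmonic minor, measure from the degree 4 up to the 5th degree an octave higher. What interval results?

M9

Spelling B harmonic minor: B C♯ D E F♯ G A♯.
So we need the interval from E up to F♯.
From E to F♯ is 14 semitones, exactly the major ninth.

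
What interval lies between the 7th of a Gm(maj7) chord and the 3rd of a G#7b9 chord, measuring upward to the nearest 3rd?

augmented fourth

The 7th of Gm(maj7) is F#; the 3rd of G#7b9 is B#.
From F# to B#: 6 semitones over a fourth = augmented.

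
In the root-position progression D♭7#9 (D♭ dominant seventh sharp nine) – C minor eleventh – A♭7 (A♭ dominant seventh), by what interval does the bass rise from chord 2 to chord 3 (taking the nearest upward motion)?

m6

The roots are C and A♭.
6 letter names make it a sixth; at 8 semitones (a half step narrower than major) the quality is minor.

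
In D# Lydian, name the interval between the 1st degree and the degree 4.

The scale runs D# E# F## G## A# B# C##.
That puts D# below G##.
4 letter names make it a fourth; at 6 semitones (a half step wider than perfect) the quality is augmented.

augmented 4th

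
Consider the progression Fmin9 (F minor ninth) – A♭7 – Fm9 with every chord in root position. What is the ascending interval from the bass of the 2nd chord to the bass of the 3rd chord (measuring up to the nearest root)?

major 6th

The roots are A♭ and F.
Counting 6 letters and 9 half steps from A♭ gives a major sixth.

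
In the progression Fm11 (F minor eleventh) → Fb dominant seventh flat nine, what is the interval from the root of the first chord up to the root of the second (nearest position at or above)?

The root of Fm11 (F minor eleventh) is F; the root of Fb dominant seventh flat nine is Fb.
F up to Fb is 11 semitones, a half step narrower than a perfect octave, so the interval is diminished.

diminished octave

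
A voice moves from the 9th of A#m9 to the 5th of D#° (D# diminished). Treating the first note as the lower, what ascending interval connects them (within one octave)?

d7

A#m9 has B# as its 9th, and D#° (D# diminished) has A as its 5th.
B# up to A is 9 semitones, a whole step narrower than a major seventh, so the interval is diminished.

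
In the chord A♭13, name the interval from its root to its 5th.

Spelling the chord: A♭–C–E♭–G♭–B♭–F.
The root is A♭ and the 5th is E♭.
A♭ up to E♭ spans 5 letter names and 7 semitones — a perfect fifth.

perfect fifth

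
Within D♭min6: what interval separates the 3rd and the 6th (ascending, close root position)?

augmented fourth

D♭min6 is spelled D♭–F♭–A♭–B♭.
The 3rd is F♭ and the 6th is B♭.
F♭ up to B♭ is 6 semitones, a half step wider than a perfect fourth, so the interval is augmented.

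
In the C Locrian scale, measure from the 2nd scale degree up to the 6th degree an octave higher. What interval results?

Spelling the C Locrian scale: C D♭ E♭ F G♭ A♭ B♭.
2nd scale degree = D♭; scale degree 6 (up an octave) = A♭.
D♭ up to A♭ spans 12 letter names and 19 semitones — a perfect twelfth.

perfect twelfth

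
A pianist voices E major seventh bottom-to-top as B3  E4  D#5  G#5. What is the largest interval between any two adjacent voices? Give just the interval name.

Adjacent intervals: B3→E4 = perfect fourth; E4→D#5 = major seventh; D#5→G#5 = perfect fourth.
The largest is E4 to D#5, a major seventh (11 semitones).

major seventh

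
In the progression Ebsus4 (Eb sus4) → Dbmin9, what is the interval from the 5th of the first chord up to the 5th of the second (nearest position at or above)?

minor 7th

The 5th of Ebsus4 (Eb sus4) is Bb; the 5th of Dbmin9 is Ab.
Bb up to Ab is 10 semitones, a half step narrower than a major seventh, so the interval is minor.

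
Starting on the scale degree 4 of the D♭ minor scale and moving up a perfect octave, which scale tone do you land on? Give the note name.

Gb

The scale is D♭ E♭ F♭ G♭ A♭ B𝄫 C♭.
The scale degree 4 is G♭; a perfect octave above that is G♭ — scale degree 4.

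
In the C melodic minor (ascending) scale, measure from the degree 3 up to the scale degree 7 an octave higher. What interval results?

C melodic minor: C D E♭ F G A B.
Degree 3 = E♭; 7th scale degree (up an octave) = B.
From E♭ to B: 20 semitones over a twelfth = augmented.

augmented 12th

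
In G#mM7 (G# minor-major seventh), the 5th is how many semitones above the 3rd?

4

G#m(maj7) is spelled G#-B-D#-F##.
B to D# is a major third: 4 semitones.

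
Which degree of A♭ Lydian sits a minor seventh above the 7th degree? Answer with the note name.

The scale is A♭ B♭ C D E♭ F G.
The 7th degree is G; a minor seventh above that is F — scale degree 6.

F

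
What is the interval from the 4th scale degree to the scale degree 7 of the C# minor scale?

The scale runs C# D# E F# G# A B.
That puts F# below B.
F# up to B spans 4 letter names and 5 semitones — a perfect fourth.

P4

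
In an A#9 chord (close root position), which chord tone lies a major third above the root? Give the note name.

C##

Spelling the chord: A#, C##, E#, G#, B#.
The root is A#. A major third above A# is C##.
C## is the chord's 3rd.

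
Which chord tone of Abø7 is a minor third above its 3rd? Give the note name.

Spelling the chord: Ab-Cb-Ebb-Gb.
The 3rd is Cb. A minor third above Cb is Ebb.
Ebb is the chord's 5th.

Ebb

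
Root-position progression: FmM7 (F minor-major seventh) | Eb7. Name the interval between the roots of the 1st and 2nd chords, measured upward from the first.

The roots are F and Eb.
F up to Eb is 10 semitones, a half step narrower than a major seventh, so the interval is minor.

minor 7th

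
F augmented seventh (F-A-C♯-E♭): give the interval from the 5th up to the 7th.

diminished 3rd

So we need the interval from C♯ up to E♭.
C♯ up to E♭ is 2 semitones, a whole step narrower than a major third, so the interval is diminished.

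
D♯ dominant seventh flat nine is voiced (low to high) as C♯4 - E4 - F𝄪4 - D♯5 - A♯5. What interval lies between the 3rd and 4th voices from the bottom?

m6

Those voices are F𝄪4 and D♯5.
F𝄪 up to D♯ is 8 semitones, a half step narrower than a major sixth, so the interval is minor.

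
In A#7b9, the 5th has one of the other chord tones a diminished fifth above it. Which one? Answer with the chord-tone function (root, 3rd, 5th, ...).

Spelling the chord: A# C## E# G# B.
The 5th is E#. A diminished fifth above E# is B.
B is the chord's 9th.

9th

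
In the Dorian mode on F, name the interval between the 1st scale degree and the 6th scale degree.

F dorian: F G Ab Bb C D Eb.
That puts F below D.
From F to D is 9 semitones, exactly the major sixth.

M6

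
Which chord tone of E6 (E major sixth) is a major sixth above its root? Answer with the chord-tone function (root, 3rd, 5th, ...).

6th

The chord tones of E major sixth are E G# B C#.
The root is E. A major sixth above E is C#.
C# is the chord's 6th.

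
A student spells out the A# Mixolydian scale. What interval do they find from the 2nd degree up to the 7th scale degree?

minor sixth

A# mixolydian: A# B# C## D# E# F## G#.
2nd degree = B#; 7th scale degree = G#.
6 letter names make it a sixth; at 8 semitones (a half step narrower than major) the quality is minor.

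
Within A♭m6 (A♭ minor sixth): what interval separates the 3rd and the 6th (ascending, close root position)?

The chord tones of A♭m6 are A♭, C♭, E♭, F.
3rd = C♭; 6th = F.
4 letter names make it a fourth; at 6 semitones (a half step wider than perfect) the quality is augmented.

augmented 4th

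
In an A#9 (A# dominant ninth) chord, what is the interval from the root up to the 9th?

Spelling the chord: A# C## E# G# B#.
The root is A# and the 9th is B#.
From A# to B# is 14 semitones, exactly the major ninth.

major 9th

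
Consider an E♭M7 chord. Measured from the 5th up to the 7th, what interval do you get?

The chord tones of E♭ major seventh are E♭ G B♭ D.
5th = B♭; 7th = D.
B♭ up to D spans 3 letter names and 4 semitones — a major third.

major third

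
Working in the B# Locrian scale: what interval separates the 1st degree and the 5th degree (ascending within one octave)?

diminished fifth

B# locrian: B# C# D# E# F# G# A#.
The 1st degree is B# and the degree 5 is F#.
5 letter names make it a fifth; at 6 semitones (a half step narrower than perfect) the quality is diminished.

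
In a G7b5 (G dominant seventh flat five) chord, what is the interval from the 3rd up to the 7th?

diminished fifth

G7b5: G, B, Db, F.
That puts B below F.
From B to F: 6 semitones over a fifth = diminished.
This 3–7 tritone is the characteristic tension at the heart of the dominant sound.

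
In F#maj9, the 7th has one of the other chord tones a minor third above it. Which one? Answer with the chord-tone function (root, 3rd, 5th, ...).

9th

F#maj9 (F# major ninth): F#, A#, C#, E#, G#.
The 7th is E#. A minor third above E# is G#.
G# is the chord's 9th.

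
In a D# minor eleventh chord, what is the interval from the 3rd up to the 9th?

The chord tones of D#m11 are D#, F#, A#, C#, E#, G#.
3rd = F#; 9th = E#.
Counting 7 letters and 11 half steps from F# gives a major seventh.

M7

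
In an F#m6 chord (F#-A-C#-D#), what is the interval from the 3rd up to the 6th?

That puts A below D#.
4 letter names make it a fourth; at 6 semitones (a half step wider than perfect) the quality is augmented.

augmented fourth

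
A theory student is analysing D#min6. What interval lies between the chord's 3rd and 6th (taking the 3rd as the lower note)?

The chord tones of D#min6 (D# minor sixth) are D#-F#-A#-B#.
3rd = F#; 6th = B#.
4 letter names make it a fourth; at 6 semitones (a half step wider than perfect) the quality is augmented.

augmented fourth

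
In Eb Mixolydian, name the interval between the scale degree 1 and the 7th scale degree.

minor seventh

Eb mixolydian: Eb F G Ab Bb C Db.
Scale degree 1 = Eb; 7th degree = Db.
From Eb to Db: 10 semitones over a seventh = minor.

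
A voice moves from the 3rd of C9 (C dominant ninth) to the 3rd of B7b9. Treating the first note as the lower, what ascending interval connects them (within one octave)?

M7

C9 (C dominant ninth) has E as its 3rd, and B7b9 has D♯ as its 3rd.
E up to D♯ spans 7 letter names and 11 semitones — a major seventh.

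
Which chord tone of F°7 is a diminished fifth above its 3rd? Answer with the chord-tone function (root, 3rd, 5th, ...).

The chord tones of F diminished seventh are F, Ab, Cb, Ebb.
The 3rd is Ab. A diminished fifth above Ab is Ebb.
Ebb is the chord's 7th.

7th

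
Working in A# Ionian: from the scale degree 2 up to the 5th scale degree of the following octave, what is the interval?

The scale runs A# B# C## D# E# F## G##.
The scale degree 2 is B# and the 5th degree (up an octave) is E#.
From B# to E# is 17 semitones, exactly the perfect eleventh.

perfect 11th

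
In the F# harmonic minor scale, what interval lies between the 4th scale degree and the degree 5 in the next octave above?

F# harmonic minor: F# G# A B C# D E#.
That puts B below C#.
From B to C# is 14 semitones, exactly the major ninth.

major ninth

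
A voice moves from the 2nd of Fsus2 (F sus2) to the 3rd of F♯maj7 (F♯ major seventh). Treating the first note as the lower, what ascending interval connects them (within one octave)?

augmented 2nd

The 2nd of Fsus2 (F sus2) is G; the 3rd of F♯maj7 (F♯ major seventh) is A♯.
G up to A♯ is 3 semitones, a half step wider than a major second, so the interval is augmented.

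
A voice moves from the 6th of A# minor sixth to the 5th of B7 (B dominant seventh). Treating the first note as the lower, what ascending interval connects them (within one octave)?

d8

A# minor sixth has F## as its 6th, and B7 (B dominant seventh) has F# as its 5th.
F## up to F# is 11 semitones, a half step narrower than a perfect octave, so the interval is diminished.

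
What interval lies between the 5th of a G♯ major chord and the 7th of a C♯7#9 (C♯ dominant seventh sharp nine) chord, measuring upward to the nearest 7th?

The 5th of G♯ major is D♯; the 7th of C♯7#9 (C♯ dominant seventh sharp nine) is B.
6 letter names make it a sixth; at 8 semitones (a half step narrower than major) the quality is minor.

m6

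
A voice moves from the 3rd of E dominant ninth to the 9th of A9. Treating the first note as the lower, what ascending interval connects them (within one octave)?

m3

The 3rd of E dominant ninth is G#; the 9th of A9 is B.
G# up to B is 3 semitones, a half step narrower than a major third, so the interval is minor.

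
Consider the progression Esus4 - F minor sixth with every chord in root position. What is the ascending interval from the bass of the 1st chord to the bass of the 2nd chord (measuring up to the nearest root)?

minor second

The roots are E and F.
E up to F is 1 semitone, a half step narrower than a major second, so the interval is minor.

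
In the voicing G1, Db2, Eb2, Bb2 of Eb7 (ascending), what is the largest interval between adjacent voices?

Adjacent intervals: G1→Db2 = diminished fifth; Db2→Eb2 = major second; Eb2→Bb2 = perfect fifth.
The largest is Eb2 to Bb2, a perfect fifth (7 semitones).

perfect fifth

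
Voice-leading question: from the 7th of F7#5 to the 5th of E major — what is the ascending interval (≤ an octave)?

augmented fifth

The 7th of F7#5 is Eb; the 5th of E major is B.
From Eb to B: 8 semitones over a fifth = augmented.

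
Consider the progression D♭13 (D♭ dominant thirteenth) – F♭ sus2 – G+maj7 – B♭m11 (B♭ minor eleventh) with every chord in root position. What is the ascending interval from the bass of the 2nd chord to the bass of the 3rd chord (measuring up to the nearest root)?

augmented 2nd

The roots are F♭ and G.
From F♭ to G: 3 semitones over a second = augmented.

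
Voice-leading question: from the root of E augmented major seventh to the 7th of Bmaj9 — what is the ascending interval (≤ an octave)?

augmented fourth

E augmented major seventh has E as its root, and Bmaj9 has A♯ as its 7th.
E up to A♯ is 6 semitones, a half step wider than a perfect fourth, so the interval is augmented.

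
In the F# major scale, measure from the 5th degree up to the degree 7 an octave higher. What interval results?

The scale runs F# G# A# B C# D# E#.
So we need the interval from C# up to E#.
C# up to E# spans 10 letter names and 16 semitones — a major tenth.

major 10th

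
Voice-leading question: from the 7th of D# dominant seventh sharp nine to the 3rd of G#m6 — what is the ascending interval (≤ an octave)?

The 7th of D# dominant seventh sharp nine is C#; the 3rd of G#m6 is B.
C# up to B is 10 semitones, a half step narrower than a major seventh, so the interval is minor.

m7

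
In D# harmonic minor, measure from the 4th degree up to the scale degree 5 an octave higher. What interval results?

major ninth

Spelling D# harmonic minor: D# E# F# G# A# B C##.
4th degree = G#; 5th scale degree (up an octave) = A#.
G# up to A# spans 9 letter names and 14 semitones — a major ninth.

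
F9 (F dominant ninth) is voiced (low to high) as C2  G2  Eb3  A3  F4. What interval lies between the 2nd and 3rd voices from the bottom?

Those voices are G2 and Eb3.
6 letter names make it a sixth; at 8 semitones (a half step narrower than major) the quality is minor.

minor 6th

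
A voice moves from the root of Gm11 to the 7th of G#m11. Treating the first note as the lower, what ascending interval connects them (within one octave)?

M7

The root of Gm11 is G; the 7th of G#m11 is F#.
Counting 7 letters and 11 half steps from G gives a major seventh.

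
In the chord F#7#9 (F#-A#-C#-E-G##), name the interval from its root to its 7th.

So we need the interval from F# up to E.
F# up to E is 10 semitones, a half step narrower than a major seventh, so the interval is minor.

minor 7th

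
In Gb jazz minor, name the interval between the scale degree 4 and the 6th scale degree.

major 3rd

The scale runs Gb Ab Bbb Cb Db Eb F.
The scale degree 4 is Cb and the scale degree 6 is Eb.
Cb up to Eb spans 3 letter names and 4 semitones — a major third.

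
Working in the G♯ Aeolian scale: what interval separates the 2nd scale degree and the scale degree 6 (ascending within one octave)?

d5

The scale runs G♯ A♯ B C♯ D♯ E F♯.
So we need the interval from A♯ up to E.
From A♯ to E: 6 semitones over a fifth = diminished.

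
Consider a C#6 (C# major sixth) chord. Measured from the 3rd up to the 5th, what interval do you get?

minor 3rd

The chord tones of C#6 are C# E# G# A#.
So we need the interval from E# up to G#.
3 letter names make it a third; at 3 semitones (a half step narrower than major) the quality is minor.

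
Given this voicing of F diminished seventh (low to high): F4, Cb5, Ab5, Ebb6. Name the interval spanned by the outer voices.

diminished 14th

The outer voices are F4 and Ebb6.
From F to Ebb: 21 semitones over a fourteenth = diminished.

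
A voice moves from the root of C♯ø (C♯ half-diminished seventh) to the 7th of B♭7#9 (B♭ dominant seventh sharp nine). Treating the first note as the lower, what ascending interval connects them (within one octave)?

d6

C♯ø (C♯ half-diminished seventh) has C♯ as its root, and B♭7#9 (B♭ dominant seventh sharp nine) has A♭ as its 7th.
From C♯ to A♭: 7 semitones over a sixth = diminished.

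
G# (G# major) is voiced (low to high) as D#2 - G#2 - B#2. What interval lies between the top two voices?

major third

Those voices are G#2 and B#2.
From G# to B# is 4 semitones, exactly the major third.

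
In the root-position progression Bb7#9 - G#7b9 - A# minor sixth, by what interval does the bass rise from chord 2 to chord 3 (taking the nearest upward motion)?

M2

The roots are G# and A#.
G# up to A# spans 2 letter names and 2 semitones — a major second.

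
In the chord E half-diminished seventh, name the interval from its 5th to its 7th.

Em7b5: E-G-Bb-D.
5th = Bb; 7th = D.
From Bb to D is 4 semitones, exactly the major third.

major 3rd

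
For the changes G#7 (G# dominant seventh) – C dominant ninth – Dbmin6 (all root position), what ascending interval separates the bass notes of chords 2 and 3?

minor 2nd

The roots are C and Db.
C up to Db is 1 semitone, a half step narrower than a major second, so the interval is minor.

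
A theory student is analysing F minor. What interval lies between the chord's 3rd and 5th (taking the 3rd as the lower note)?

M3

Spelling the chord: F-A♭-C.
That puts A♭ below C.
A♭ up to C spans 3 letter names and 4 semitones — a major third.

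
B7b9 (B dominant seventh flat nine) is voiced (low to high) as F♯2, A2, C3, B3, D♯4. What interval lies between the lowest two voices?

minor third

Those voices are F♯2 and A2.
F♯ up to A is 3 semitones, a half step narrower than a major third, so the interval is minor.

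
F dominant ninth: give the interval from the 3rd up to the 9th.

F9: F A C Eb G.
3rd = A; 9th = G.
A up to G is 10 semitones, a half step narrower than a major seventh, so the interval is minor.

minor seventh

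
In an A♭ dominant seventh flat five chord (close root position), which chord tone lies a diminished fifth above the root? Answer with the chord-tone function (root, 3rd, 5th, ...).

5th

Spelling the chord: A♭-C-E𝄫-G♭.
The root is A♭. A diminished fifth above A♭ is E𝄫.
E𝄫 is the chord's 5th.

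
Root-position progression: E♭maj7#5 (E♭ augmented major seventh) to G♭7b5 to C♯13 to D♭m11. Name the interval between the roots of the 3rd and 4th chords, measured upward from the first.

diminished second

The roots are C♯ and D♭.
From C♯ to D♭: 0 semitones over a second = diminished.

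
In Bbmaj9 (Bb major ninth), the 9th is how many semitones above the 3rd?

10

Bbmaj9 (Bb major ninth): Bb–D–F–A–C.
D to C is a minor seventh: 10 semitones.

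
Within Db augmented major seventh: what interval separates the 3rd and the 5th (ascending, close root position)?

M3

Dbmaj7#5 is spelled Db F A C.
So we need the interval from F up to A.
Counting 3 letters and 4 half steps from F gives a major third.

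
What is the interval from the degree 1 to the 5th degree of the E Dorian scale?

perfect fifth

Spelling the E Dorian scale: E F# G A B C# D.
So we need the interval from E up to B.
E up to B spans 5 letter names and 7 semitones — a perfect fifth.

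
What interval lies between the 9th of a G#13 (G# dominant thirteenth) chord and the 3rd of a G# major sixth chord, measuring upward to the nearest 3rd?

The 9th of G#13 (G# dominant thirteenth) is A#; the 3rd of G# major sixth is B#.
A# up to B# spans 2 letter names and 2 semitones — a major second.

major second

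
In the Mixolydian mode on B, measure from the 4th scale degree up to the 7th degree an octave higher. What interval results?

P11

Spelling the Mixolydian mode on B: B C# D# E F# G# A.
4th scale degree = E; scale degree 7 (up an octave) = A.
From E to A is 17 semitones, exactly the perfect eleventh.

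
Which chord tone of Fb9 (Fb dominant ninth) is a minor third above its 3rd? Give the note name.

Cb

Fb9 (Fb dominant ninth): Fb, Ab, Cb, Ebb, Gb.
The 3rd is Ab. A minor third above Ab is Cb.
Cb is the chord's 5th.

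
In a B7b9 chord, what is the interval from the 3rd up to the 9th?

diminished seventh

B7b9 (B dominant seventh flat nine): B–D#–F#–A–C.
That puts D# below C.
From D# to C: 9 semitones over a seventh = diminished.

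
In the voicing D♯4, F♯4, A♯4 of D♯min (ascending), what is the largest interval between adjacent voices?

M3

Adjacent intervals: D♯4→F♯4 = minor third; F♯4→A♯4 = major third.
The largest is F♯4 to A♯4, a major third (4 semitones).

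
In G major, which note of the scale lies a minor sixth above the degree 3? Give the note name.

G

The scale is G A B C D E F♯.
The degree 3 is B; a minor sixth above that is G — scale degree 1.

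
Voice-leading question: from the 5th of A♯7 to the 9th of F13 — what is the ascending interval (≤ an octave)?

diminished third

A♯7 has E♯ as its 5th, and F13 has G as its 9th.
From E♯ to G: 2 semitones over a third = diminished.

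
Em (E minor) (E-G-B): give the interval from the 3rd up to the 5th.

That puts G below B.
Counting 3 letters and 4 half steps from G gives a major third.

major 3rd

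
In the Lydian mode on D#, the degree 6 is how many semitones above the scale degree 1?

The scale is D# E# F## G## A# B# C##.
D# up to B# is a major sixth — 9 semitones.

9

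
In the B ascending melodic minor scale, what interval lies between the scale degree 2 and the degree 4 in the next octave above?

The scale runs B C♯ D E F♯ G♯ A♯.
So we need the interval from C♯ up to E.
From C♯ to E: 15 semitones over a tenth = minor.

minor tenth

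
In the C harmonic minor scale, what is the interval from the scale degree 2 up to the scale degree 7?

The scale runs C D Eb F G Ab B.
Scale degree 2 = D; 7th degree = B.
D up to B spans 6 letter names and 9 semitones — a major sixth.

major sixth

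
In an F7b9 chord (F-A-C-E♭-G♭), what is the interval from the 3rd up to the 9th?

So we need the interval from A up to G♭.
From A to G♭: 9 semitones over a seventh = diminished.

diminished seventh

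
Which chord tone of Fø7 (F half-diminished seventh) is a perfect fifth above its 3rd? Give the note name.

Eb

Spelling the chord: F Ab Cb Eb.
The 3rd is Ab. A perfect fifth above Ab is Eb.
Eb is the chord's 7th.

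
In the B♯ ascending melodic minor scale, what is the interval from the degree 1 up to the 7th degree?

major seventh

B♯ melodic minor: B♯ C𝄪 D♯ E♯ F𝄪 G𝄪 A𝄪.
Degree 1 = B♯; 7th degree = A𝄪.
Counting 7 letters and 11 half steps from B♯ gives a major seventh.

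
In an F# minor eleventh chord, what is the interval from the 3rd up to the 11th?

major ninth

The chord tones of F#m11 are F#, A, C#, E, G#, B.
So we need the interval from A up to B.
A up to B spans 9 letter names and 14 semitones — a major ninth.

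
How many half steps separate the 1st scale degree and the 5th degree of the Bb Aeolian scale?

The scale is Bb C Db Eb F Gb Ab.
Bb up to F is a perfect fifth — 7 semitones.

7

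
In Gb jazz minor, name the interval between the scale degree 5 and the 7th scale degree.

major 3rd

The scale runs Gb Ab Bbb Cb Db Eb F.
Scale degree 5 = Db; 7th scale degree = F.
From Db to F is 4 semitones, exactly the major third.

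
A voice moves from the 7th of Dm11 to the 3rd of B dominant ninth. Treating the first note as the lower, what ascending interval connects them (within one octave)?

A2

Dm11 has C as its 7th, and B dominant ninth has D♯ as its 3rd.
2 letter names make it a second; at 3 semitones (a half step wider than major) the quality is augmented.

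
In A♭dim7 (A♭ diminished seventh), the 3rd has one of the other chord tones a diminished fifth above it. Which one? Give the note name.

Spelling the chord: A♭ C♭ E𝄫 G𝄫.
The 3rd is C♭. A diminished fifth above C♭ is G𝄫.
G𝄫 is the chord's 7th.

Gbb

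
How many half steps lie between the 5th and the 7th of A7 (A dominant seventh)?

3

A7: A-C#-E-G.
E to G is a minor third: 3 semitones.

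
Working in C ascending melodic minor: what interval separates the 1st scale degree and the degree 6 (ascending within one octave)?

Spelling C ascending melodic minor: C D Eb F G A B.
The 1st scale degree is C and the 6th scale degree is A.
Counting 6 letters and 9 half steps from C gives a major sixth.

major 6th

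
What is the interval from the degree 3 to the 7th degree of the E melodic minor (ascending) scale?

Spelling the E melodic minor (ascending) scale: E F♯ G A B C♯ D♯.
Degree 3 = G; 7th scale degree = D♯.
5 letter names make it a fifth; at 8 semitones (a half step wider than perfect) the quality is augmented.

augmented fifth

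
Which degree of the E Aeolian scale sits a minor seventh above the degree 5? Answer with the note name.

The scale is E F# G A B C D.
The degree 5 is B; a minor seventh above that is A — scale degree 4.

A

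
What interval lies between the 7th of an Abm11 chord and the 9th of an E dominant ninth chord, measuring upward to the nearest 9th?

augmented seventh

The 7th of Abm11 is Gb; the 9th of E dominant ninth is F#.
Gb up to F# is 12 semitones, a half step wider than a major seventh, so the interval is augmented.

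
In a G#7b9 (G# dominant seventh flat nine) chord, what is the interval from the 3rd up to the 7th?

The chord tones of G#7b9 (G# dominant seventh flat nine) are G# B# D# F# A.
So we need the interval from B# up to F#.
5 letter names make it a fifth; at 6 semitones (a half step narrower than perfect) the quality is diminished.

diminished fifth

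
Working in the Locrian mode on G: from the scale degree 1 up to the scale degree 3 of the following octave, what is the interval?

G locrian: G A♭ B♭ C D♭ E♭ F.
So we need the interval from G up to B♭.
From G to B♭: 15 semitones over a tenth = minor.

m10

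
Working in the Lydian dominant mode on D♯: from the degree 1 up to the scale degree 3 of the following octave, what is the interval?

major tenth

Spelling the Lydian dominant mode on D♯: D♯ E♯ F𝄪 G𝄪 A♯ B♯ C♯.
The degree 1 is D♯ and the scale degree 3 (up an octave) is F𝄪.
From D♯ to F𝄪 is 16 semitones, exactly the major tenth.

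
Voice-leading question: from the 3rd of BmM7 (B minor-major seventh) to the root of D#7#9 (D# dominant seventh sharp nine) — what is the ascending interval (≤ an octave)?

A1

BmM7 (B minor-major seventh) has D as its 3rd, and D#7#9 (D# dominant seventh sharp nine) has D# as its root.
From D to D#: 1 semitone over a unison = augmented.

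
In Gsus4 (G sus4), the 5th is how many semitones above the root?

Gsus4 (G sus4) is spelled G–C–D.
G to D is a perfect fifth: 7 semitones.

7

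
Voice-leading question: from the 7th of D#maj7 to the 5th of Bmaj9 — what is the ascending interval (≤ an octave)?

diminished fourth

The 7th of D#maj7 is C##; the 5th of Bmaj9 is F#.
From C## to F#: 4 semitones over a fourth = diminished.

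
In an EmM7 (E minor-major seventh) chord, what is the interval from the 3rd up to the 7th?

augmented fifth

E minor-major seventh is spelled E G B D♯.
3rd = G; 7th = D♯.
5 letter names make it a fifth; at 8 semitones (a half step wider than perfect) the quality is augmented.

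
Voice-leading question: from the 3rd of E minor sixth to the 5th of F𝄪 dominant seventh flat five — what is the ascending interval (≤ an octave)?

The 3rd of E minor sixth is G; the 5th of F𝄪 dominant seventh flat five is C♯.
4 letter names make it a fourth; at 6 semitones (a half step wider than perfect) the quality is augmented.

augmented 4th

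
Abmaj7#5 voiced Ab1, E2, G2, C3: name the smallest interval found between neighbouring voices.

Adjacent intervals: Ab1→E2 = augmented fifth; E2→G2 = minor third; G2→C3 = perfect fourth.
The smallest is E2 to G2, a minor third (3 semitones).

minor third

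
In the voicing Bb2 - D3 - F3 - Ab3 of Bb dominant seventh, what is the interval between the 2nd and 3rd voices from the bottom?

Those voices are D3 and F3.
D up to F is 3 semitones, a half step narrower than a major third, so the interval is minor.

minor third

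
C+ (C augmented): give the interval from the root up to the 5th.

The chord tones of C+ are C E G#.
So we need the interval from C up to G#.
From C to G#: 8 semitones over a fifth = augmented.

augmented fifth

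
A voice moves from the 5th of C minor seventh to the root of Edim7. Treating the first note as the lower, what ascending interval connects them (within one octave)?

The 5th of C minor seventh is G; the root of Edim7 is E.
G up to E spans 6 letter names and 9 semitones — a major sixth.

major 6th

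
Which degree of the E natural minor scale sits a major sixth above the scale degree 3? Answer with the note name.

The scale is E F# G A B C D.
The scale degree 3 is G; a major sixth above that is E — scale degree 1.

E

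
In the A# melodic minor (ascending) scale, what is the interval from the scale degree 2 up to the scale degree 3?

minor 2nd

A# melodic minor: A# B# C# D# E# F## G##.
The scale degree 2 is B# and the scale degree 3 is C#.
2 letter names make it a second; at 1 semitone (a half step narrower than major) the quality is minor.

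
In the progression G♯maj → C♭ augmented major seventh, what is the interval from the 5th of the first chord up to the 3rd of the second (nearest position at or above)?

The 5th of G♯maj is D♯; the 3rd of C♭ augmented major seventh is E♭.
From D♯ to E♭: 0 semitones over a second = diminished.

diminished second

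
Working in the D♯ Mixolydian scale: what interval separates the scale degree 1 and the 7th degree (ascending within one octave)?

Spelling the D♯ Mixolydian scale: D♯ E♯ F𝄪 G♯ A♯ B♯ C♯.
So we need the interval from D♯ up to C♯.
7 letter names make it a seventh; at 10 semitones (a half step narrower than major) the quality is minor.

minor seventh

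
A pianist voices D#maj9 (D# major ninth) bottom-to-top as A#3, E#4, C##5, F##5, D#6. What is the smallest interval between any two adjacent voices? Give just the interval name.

Adjacent intervals: A#3→E#4 = perfect fifth; E#4→C##5 = major sixth; C##5→F##5 = perfect fourth; F##5→D#6 = minor sixth.
The smallest is C##5 to F##5, a perfect fourth (5 semitones).

perfect fourth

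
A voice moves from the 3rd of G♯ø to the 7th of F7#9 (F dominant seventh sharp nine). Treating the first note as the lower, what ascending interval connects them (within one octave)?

G♯ø has B as its 3rd, and F7#9 (F dominant seventh sharp nine) has E♭ as its 7th.
4 letter names make it a fourth; at 4 semitones (a half step narrower than perfect) the quality is diminished.

d4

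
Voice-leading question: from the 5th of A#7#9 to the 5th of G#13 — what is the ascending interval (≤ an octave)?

The 5th of A#7#9 is E#; the 5th of G#13 is D#.
7 letter names make it a seventh; at 10 semitones (a half step narrower than major) the quality is minor.

minor seventh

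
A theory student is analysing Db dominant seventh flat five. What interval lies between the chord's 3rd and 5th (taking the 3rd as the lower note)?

diminished 3rd

The chord tones of Db7b5 are Db, F, Abb, Cb.
3rd = F; 5th = Abb.
From F to Abb: 2 semitones over a third = diminished.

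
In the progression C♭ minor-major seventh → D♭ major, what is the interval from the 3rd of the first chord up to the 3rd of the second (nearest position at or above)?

augmented second

C♭ minor-major seventh has E𝄫 as its 3rd, and D♭ major has F as its 3rd.
E𝄫 up to F is 3 semitones, a half step wider than a major second, so the interval is augmented.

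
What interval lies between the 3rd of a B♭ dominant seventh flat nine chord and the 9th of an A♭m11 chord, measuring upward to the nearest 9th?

m6

B♭ dominant seventh flat nine has D as its 3rd, and A♭m11 has B♭ as its 9th.
From D to B♭: 8 semitones over a sixth = minor.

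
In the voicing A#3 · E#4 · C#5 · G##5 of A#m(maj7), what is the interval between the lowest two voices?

perfect fifth

Those voices are A#3 and E#4.
From A# to E# is 7 semitones, exactly the perfect fifth.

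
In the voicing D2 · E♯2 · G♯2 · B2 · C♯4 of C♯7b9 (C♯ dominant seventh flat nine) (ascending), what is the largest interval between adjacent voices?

major ninth

Adjacent intervals: D2→E♯2 = augmented second; E♯2→G♯2 = minor third; G♯2→B2 = minor third; B2→C♯4 = major ninth.
The largest is B2 to C♯4, a major ninth (14 semitones).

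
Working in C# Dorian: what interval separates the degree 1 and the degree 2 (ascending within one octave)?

The scale runs C# D# E F# G# A# B.
So we need the interval from C# up to D#.
Counting 2 letters and 2 half steps from C# gives a major second.

major second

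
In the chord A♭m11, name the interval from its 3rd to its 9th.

major seventh

Spelling the chord: A♭ C♭ E♭ G♭ B♭ D♭.
So we need the interval from C♭ up to B♭.
C♭ up to B♭ spans 7 letter names and 11 semitones — a major seventh.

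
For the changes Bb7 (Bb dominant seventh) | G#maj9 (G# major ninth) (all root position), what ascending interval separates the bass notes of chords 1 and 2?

The roots are Bb and G#.
From Bb to G#: 10 semitones over a sixth = augmented.

augmented 6th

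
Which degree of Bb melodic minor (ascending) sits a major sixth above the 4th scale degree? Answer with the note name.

The scale is Bb C Db Eb F G A.
The 4th scale degree is Eb; a major sixth above that is C — scale degree 2.

C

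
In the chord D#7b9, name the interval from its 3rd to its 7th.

d5

Spelling the chord: D#, F##, A#, C#, E.
The 3rd is F## and the 7th is C#.
From F## to C#: 6 semitones over a fifth = diminished.
That tritone between 3rd and 7th is what gives the dominant seventh its pull toward resolution.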